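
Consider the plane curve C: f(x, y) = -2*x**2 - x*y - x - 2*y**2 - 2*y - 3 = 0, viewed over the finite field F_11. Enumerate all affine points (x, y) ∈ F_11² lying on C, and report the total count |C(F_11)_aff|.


Affine F_11-points: {(1, 1), (1, 3), (2, 10), (3, 5), (3, 9), (5, 5), (5, 8), (7, 4), (7, 8), (8, 3), (9, 1), (9, 10)}; count = 12.

For each of the 121 pairs (x, y) ∈ F_11², evaluate f(x, y) mod 11. Record the zeros.
  x = 0: [0↦8, 1↦4, 2↦7, 3↦6, 4↦1, 5↦3, 6↦1, 7↦6, 8↦7, 9↦4, 10↦8]  zeros at y ∈ ∅
  x = 1: [0↦5, 1↦0, 2↦2, 3↦0, 4↦5, 5↦6, 6↦3, 7↦7, 8↦7, 9↦3, 10↦6]  zeros at y ∈ {1, 3}
  x = 2: [0↦9, 1↦3, 2↦4, 3↦1, 4↦5, 5↦5, 6↦1, 7↦4, 8↦3, 9↦9, 10↦0]  zeros at y ∈ {10}
  x = 3: [0↦9, 1↦2, 2↦2, 3↦9, 4↦1, 5↦0, 6↦6, 7↦8, 8↦6, 9↦0, 10↦1]  zeros at y ∈ {5, 9}
  x = 4: [0↦5, 1↦8, 2↦7, 3↦2, 4↦4, 5↦2, 6↦7, 7↦8, 8↦5, 9↦9, 10↦9]  zeros at y ∈ ∅
  x = 5: [0↦8, 1↦10, 2↦8, 3↦2, 4↦3, 5↦0, 6↦4, 7↦4, 8↦0, 9↦3, 10↦2]  zeros at y ∈ {5, 8}
  x = 6: [0↦7, 1↦8, 2↦5, 3↦9, 4↦9, 5↦5, 6↦8, 7↦7, 8↦2, 9↦4, 10↦2]  zeros at y ∈ ∅
  x = 7: [0↦2, 1↦2, 2↦9, 3↦1, 4↦0, 5↦6, 6↦8, 7↦6, 8↦0, 9↦1, 10↦9]  zeros at y ∈ {4, 8}
  x = 8: [0↦4, 1↦3, 2↦9, 3↦0, 4↦9, 5↦3, 6↦4, 7↦1, 8↦5, 9↦5, 10↦1]  zeros at y ∈ {3}
  x = 9: [0↦2, 1↦0, 2↦5, 3↦6, 4↦3, 5↦7, 6↦7, 7↦3, 8↦6, 9↦5, 10↦0]  zeros at y ∈ {1, 10}
  x = 10: [0↦7, 1↦4, 2↦8, 3↦8, 4↦4, 5↦7, 6↦6, 7↦1, 8↦3, 9↦1, 10↦6]  zeros at y ∈ ∅
Collecting zeros: affine points = {(1, 1), (1, 3), (2, 10), (3, 5), (3, 9), (5, 5), (5, 8), (7, 4), (7, 8), (8, 3), (9, 1), (9, 10)}.
Total count |C(F_11)_aff| = 12.


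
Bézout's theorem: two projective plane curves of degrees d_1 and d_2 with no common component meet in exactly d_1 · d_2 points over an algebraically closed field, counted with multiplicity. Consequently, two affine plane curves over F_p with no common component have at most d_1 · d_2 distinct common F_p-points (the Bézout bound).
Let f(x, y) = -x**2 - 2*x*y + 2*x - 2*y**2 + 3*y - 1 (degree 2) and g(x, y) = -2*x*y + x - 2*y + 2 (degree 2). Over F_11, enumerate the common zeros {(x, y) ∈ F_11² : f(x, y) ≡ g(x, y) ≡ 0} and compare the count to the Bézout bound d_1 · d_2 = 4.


Common zeros: {(0, 1)}; count = 1; Bézout bound = 4.

deg(f) = 2, deg(g) = 2, so Bézout bound = 4.
Scan x ∈ F_11. For each x, list the y ∈ F_11 with f(x, y) ≡ 0 and those with g(x, y) ≡ 0 (mod 11); the common zeros in that column are the intersection.
  x = 0: f ≡ 0 at y ∈ {1, 6}; g ≡ 0 at y ∈ {1}; common: {1}.
  x = 1: f ≡ 0 at y ∈ {0, 6}; g ≡ 0 at y ∈ {9}; common: ∅.
  x = 2: f ≡ 0 at y ∈ {2, 3}; g ≡ 0 at y ∈ {8}; common: ∅.
  x = 3: f ≡ 0 at y ∈ ∅; g ≡ 0 at y ∈ {2}; common: ∅.
  x = 4: f ≡ 0 at y ∈ ∅; g ≡ 0 at y ∈ {5}; common: ∅.
  x = 5: f ≡ 0 at y ∈ {3, 10}; g ≡ 0 at y ∈ {7}; common: ∅.
  x = 6: f ≡ 0 at y ∈ ∅; g ≡ 0 at y ∈ {10}; common: ∅.
  x = 7: f ≡ 0 at y ∈ {2, 9}; g ≡ 0 at y ∈ {4}; common: ∅.
  x = 8: f ≡ 0 at y ∈ ∅; g ≡ 0 at y ∈ {3}; common: ∅.
  x = 9: f ≡ 0 at y ∈ ∅; g ≡ 0 at y ∈ {0}; common: ∅.
  x = 10: f ≡ 0 at y ∈ {9, 10}; g ≡ 0 at y ∈ ∅; common: ∅.
Collecting: common zeros = {(0, 1)}, so the count is 1.
Comparison with the Bézout bound: 1 ≤ 4 = deg(f)·deg(g), as expected for curves with no common component (the affine F_11-count falls short of the bound because intersections may lie at infinity, over extension fields, or carry multiplicity).


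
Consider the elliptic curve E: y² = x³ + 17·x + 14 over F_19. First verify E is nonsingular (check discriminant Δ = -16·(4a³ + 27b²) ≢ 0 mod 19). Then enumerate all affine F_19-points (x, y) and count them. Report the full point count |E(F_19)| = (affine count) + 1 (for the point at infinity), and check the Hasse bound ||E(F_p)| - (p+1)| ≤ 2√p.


Affine points = {(3, 4), (3, 15), (6, 3), (6, 16), (7, 1), (7, 18), (8, 4), (8, 15), (10, 5), (10, 14), (13, 0)}; affine count = 11; |E(F_19)| = 12.

Discriminant check: Δ ∝ 4a³ + 27b² = 4·17³ + 27·14² = 4·4913 + 27·196 ≡ 16 (mod 19). Nonzero ⇒ E is nonsingular.
For each x ∈ F_19, compute rhs = x³ + 17·x + 14 mod 19, then count y ∈ F_19 with y² ≡ rhs.
  x = 0: rhs = 14, matching y values: none (0 points).
  x = 1: rhs = 13, matching y values: none (0 points).
  x = 2: rhs = 18, matching y values: none (0 points).
  x = 3: rhs = 16, matching y values: 4, 15 (2 points).
  x = 4: rhs = 13, matching y values: none (0 points).
  x = 5: rhs = 15, matching y values: none (0 points).
  x = 6: rhs = 9, matching y values: 3, 16 (2 points).
  x = 7: rhs = 1, matching y values: 1, 18 (2 points).
  x = 8: rhs = 16, matching y values: 4, 15 (2 points).
  x = 9: rhs = 3, matching y values: none (0 points).
  x = 10: rhs = 6, matching y values: 5, 14 (2 points).
  x = 11: rhs = 12, matching y values: none (0 points).
  x = 12: rhs = 8, matching y values: none (0 points).
  x = 13: rhs = 0, matching y values: 0 (1 points).
  x = 14: rhs = 13, matching y values: none (0 points).
  x = 15: rhs = 15, matching y values: none (0 points).
  x = 16: rhs = 12, matching y values: none (0 points).
  x = 17: rhs = 10, matching y values: none (0 points).
  x = 18: rhs = 15, matching y values: none (0 points).
Total affine count: 11.
Full point count |E(F_19)| = 11 + 1 = 12.
Hasse bound: |12 − (19+1)| = |-8| = 8 ≤ 2√19 ≈ 8.7178 ✓.


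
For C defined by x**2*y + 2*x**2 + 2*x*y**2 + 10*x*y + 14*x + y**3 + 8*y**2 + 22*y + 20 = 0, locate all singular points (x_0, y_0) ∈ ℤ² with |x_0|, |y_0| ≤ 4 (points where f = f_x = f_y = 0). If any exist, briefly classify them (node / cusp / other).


Singular points: {(1, -3)}; classification: node.

Compute partial derivatives:
  f_x = 2*x*y + 4*x + 2*y**2 + 10*y + 14.
  f_y = x**2 + 4*x*y + 10*x + 3*y**2 + 16*y + 22.
Scan x_0 ∈ {−4, ..., 4}. For each x_0, f_y(x_0, y) is a polynomial in y; find its integer roots y ∈ {−4, ..., 4}, then test f_x and f at those candidates.
  x = -4: f_y(-4, y) = 3*y**2 - 2; no integer root y with |y| ≤ 4.
  x = -3: f_y(-3, y) = 3*y**2 + 4*y + 1; vanishes at y ∈ {-1}. (-3, -1): f_x = 0 but f = -4 ≠ 0.
  x = -2: f_y(-2, y) = 3*y**2 + 8*y + 6; no integer root y with |y| ≤ 4.
  x = -1: f_y(-1, y) = 3*y**2 + 12*y + 13; no integer root y with |y| ≤ 4.
  x = 0: f_y(0, y) = 3*y**2 + 16*y + 22; no integer root y with |y| ≤ 4.
  x = 1: f_y(1, y) = 3*y**2 + 20*y + 33; vanishes at y ∈ {-3}. (1, -3): f_x = 0, f = 0 — SINGULAR.
  x = 2: f_y(2, y) = 3*y**2 + 24*y + 46; no integer root y with |y| ≤ 4.
  x = 3: f_y(3, y) = 3*y**2 + 28*y + 61; no integer root y with |y| ≤ 4.
  x = 4: f_y(4, y) = 3*y**2 + 32*y + 78; no integer root y with |y| ≤ 4.
Only singular point on the grid: (1, -3).
Classify: substitute x = 1 + u, y = -3 + v and expand: f = u**2*v - u**2 + 2*u*v**2 + v**3 + v**2.
No constant or linear terms (consistent with a singular point). Quadratic part: -u**2 + v**2. Cubic part: u**2*v + 2*u*v**2 + v**3.
The quadratic part v**2 - u**2 = (v − u)(v + u) splits into two distinct linear factors, so there are two distinct tangent lines y − -3 = ±(x − 1) — this is a node (ordinary double point).
Classification: node.


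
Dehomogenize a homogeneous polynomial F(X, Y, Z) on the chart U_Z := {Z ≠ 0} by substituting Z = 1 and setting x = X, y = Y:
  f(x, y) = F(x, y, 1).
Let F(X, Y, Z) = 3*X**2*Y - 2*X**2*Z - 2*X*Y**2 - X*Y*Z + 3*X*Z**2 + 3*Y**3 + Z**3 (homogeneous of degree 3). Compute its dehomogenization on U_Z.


f(x, y) = 3*x**2*y - 2*x**2 - 2*x*y**2 - x*y + 3*x + 3*y**3 + 1

On U_Z we set Z = 1. Each monomial c·X^i·Y^j·Z^k in F becomes c·x^i·y^j·1^k = c·x^i·y^j.
Substituting Z = 1: F(X, Y, 1) = 3*x**2*y - 2*x**2 - 2*x*y**2 - x*y + 3*x + 3*y**3 + 1.
Note: deg(f) ≤ deg(F) = 3; strict inequality happens when F is divisible by Z (lost terms).


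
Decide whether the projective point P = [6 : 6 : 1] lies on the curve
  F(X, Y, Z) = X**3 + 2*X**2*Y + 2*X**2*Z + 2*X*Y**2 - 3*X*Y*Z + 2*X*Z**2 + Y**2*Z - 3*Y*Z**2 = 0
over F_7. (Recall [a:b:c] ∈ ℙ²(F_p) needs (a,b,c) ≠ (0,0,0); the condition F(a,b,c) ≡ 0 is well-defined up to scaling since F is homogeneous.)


F(6,6,1) ≡ 3 (mod 7); P is NOT on the curve.

Evaluate F(6, 6, 1) term-by-term (mod 7).
  X**3 ↦ 1·216·1·1 = 216
  2*X**2*Y ↦ 2·36·6·1 = 432
  2*X**2*Z ↦ 2·36·1·1 = 72
  2*X*Y**2 ↦ 2·6·36·1 = 432
  -3*X*Y*Z ↦ -3·6·6·1 = -108
  2*X*Z**2 ↦ 2·6·1·1 = 12
  Y**2*Z ↦ 1·1·36·1 = 36
  -3*Y*Z**2 ↦ -3·1·6·1 = -18
Sum: F(6, 6, 1) = (216) + (432) + (72) + (432) + (-108) + (12) + (36) + (-18) = 1074.
Reducing mod 7: 1074 ≡ 3 (mod 7).
Since F(a, b, c) ≡ 3 ≠ 0 (mod 7), P does NOT lie on the curve.


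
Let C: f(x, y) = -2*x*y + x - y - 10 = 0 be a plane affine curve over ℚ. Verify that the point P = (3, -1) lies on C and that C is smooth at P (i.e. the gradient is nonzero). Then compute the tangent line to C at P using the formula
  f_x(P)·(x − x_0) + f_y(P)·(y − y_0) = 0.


Tangent line at P: 3*x - 7*y - 16 = 0.

Step 1: f(3, -1) = 0, so P lies on C.
Step 2: partial derivatives
  f_x(x, y) = 1 - 2*y, f_y(x, y) = -2*x - 1.
  f_x(P) = 3, f_y(P) = -7 (gradient nonzero, so P is smooth).
Step 3: tangent line at P: 3·(x − 3) + -7·(y − -1) = 0.
Expanding: 3*x - 7*y - 16 = 0.


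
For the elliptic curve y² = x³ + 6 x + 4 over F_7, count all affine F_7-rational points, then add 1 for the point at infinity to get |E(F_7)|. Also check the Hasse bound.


Affine points = {(0, 2), (0, 5), (1, 2), (1, 5), (3, 0), (4, 1), (4, 6), (6, 2), (6, 5)}; affine count = 9; |E(F_7)| = 10.

Discriminant check: Δ ∝ 4a³ + 27b² = 4·6³ + 27·4² = 4·216 + 27·16 ≡ 1 (mod 7). Nonzero ⇒ E is nonsingular.
For each x ∈ F_7, compute rhs = x³ + 6·x + 4 mod 7, then count y ∈ F_7 with y² ≡ rhs.
  x = 0: rhs = 4, matching y values: 2, 5 (2 points).
  x = 1: rhs = 4, matching y values: 2, 5 (2 points).
  x = 2: rhs = 3, matching y values: none (0 points).
  x = 3: rhs = 0, matching y values: 0 (1 points).
  x = 4: rhs = 1, matching y values: 1, 6 (2 points).
  x = 5: rhs = 5, matching y values: none (0 points).
  x = 6: rhs = 4, matching y values: 2, 5 (2 points).
Total affine count: 9.
Full point count |E(F_7)| = 9 + 1 = 10.
Hasse bound: |10 − (7+1)| = |2| = 2 ≤ 2√7 ≈ 5.2915 ✓.


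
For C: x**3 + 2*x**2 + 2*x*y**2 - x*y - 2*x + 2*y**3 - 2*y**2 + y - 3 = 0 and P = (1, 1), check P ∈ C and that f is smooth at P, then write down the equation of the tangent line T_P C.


Tangent line at P: 6*x + 6*y - 12 = 0.

Step 1: f(1, 1) = 0, so P lies on C.
Step 2: partial derivatives
  f_x(x, y) = 3*x**2 + 4*x + 2*y**2 - y - 2, f_y(x, y) = 4*x*y - x + 6*y**2 - 4*y + 1.
  f_x(P) = 6, f_y(P) = 6 (gradient nonzero, so P is smooth).
Step 3: tangent line at P: 6·(x − 1) + 6·(y − 1) = 0.
Expanding: 6*x + 6*y - 12 = 0.


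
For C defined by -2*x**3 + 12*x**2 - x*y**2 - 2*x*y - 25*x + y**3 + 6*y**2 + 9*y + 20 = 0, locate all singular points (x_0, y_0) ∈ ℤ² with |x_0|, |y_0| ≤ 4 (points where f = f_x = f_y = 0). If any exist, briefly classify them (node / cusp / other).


Singular points: {(2, -1)}; classification: cusp.

Compute partial derivatives:
  f_x = -6*x**2 + 24*x - y**2 - 2*y - 25.
  f_y = -2*x*y - 2*x + 3*y**2 + 12*y + 9.
Scan x_0 ∈ {−4, ..., 4}. For each x_0, f_y(x_0, y) is a polynomial in y; find its integer roots y ∈ {−4, ..., 4}, then test f_x and f at those candidates.
  x = -4: f_y(-4, y) = 3*y**2 + 20*y + 17; vanishes at y ∈ {-1}. (-4, -1): f_x = -216 ≠ 0.
  x = -3: f_y(-3, y) = 3*y**2 + 18*y + 15; vanishes at y ∈ {-1}. (-3, -1): f_x = -150 ≠ 0.
  x = -2: f_y(-2, y) = 3*y**2 + 16*y + 13; vanishes at y ∈ {-1}. (-2, -1): f_x = -96 ≠ 0.
  x = -1: f_y(-1, y) = 3*y**2 + 14*y + 11; vanishes at y ∈ {-1}. (-1, -1): f_x = -54 ≠ 0.
  x = 0: f_y(0, y) = 3*y**2 + 12*y + 9; vanishes at y ∈ {-3, -1}. (0, -3): f_x = -28 ≠ 0; (0, -1): f_x = -24 ≠ 0.
  x = 1: f_y(1, y) = 3*y**2 + 10*y + 7; vanishes at y ∈ {-1}. (1, -1): f_x = -6 ≠ 0.
  x = 2: f_y(2, y) = 3*y**2 + 8*y + 5; vanishes at y ∈ {-1}. (2, -1): f_x = 0, f = 0 — SINGULAR.
  x = 3: f_y(3, y) = 3*y**2 + 6*y + 3; vanishes at y ∈ {-1}. (3, -1): f_x = -6 ≠ 0.
  x = 4: f_y(4, y) = 3*y**2 + 4*y + 1; vanishes at y ∈ {-1}. (4, -1): f_x = -24 ≠ 0.
Only singular point on the grid: (2, -1).
Classify: substitute x = 2 + u, y = -1 + v and expand: f = -2*u**3 - u*v**2 + v**3 + v**2.
No constant or linear terms (consistent with a singular point). Quadratic part: v**2. Cubic part: -2*u**3 - u*v**2 + v**3.
The quadratic part v**2 is a perfect square, so there is a single (double) tangent line v = 0, i.e. y = -1. Restricting the cubic part to that line (v = 0) leaves -2*u**3 ≠ 0, so f is not divisible by v and the branch is v² ≈ 2*u**3 to lowest order — this is a cusp.
Classification: cusp.


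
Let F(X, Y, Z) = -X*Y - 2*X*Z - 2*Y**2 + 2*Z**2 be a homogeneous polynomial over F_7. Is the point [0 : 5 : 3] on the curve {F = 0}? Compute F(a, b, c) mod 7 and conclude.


F(0,5,3) ≡ 3 (mod 7); P is NOT on the curve.

Evaluate F(0, 5, 3) term-by-term (mod 7).
  -X*Y ↦ -1·0·5·1 = 0
  -2*X*Z ↦ -2·0·1·3 = 0
  -2*Y**2 ↦ -2·1·25·1 = -50
  2*Z**2 ↦ 2·1·1·9 = 18
Sum: F(0, 5, 3) = (0) + (0) + (-50) + (18) = -32.
Reducing mod 7: -32 ≡ 3 (mod 7).
Since F(a, b, c) ≡ 3 ≠ 0 (mod 7), P does NOT lie on the curve.


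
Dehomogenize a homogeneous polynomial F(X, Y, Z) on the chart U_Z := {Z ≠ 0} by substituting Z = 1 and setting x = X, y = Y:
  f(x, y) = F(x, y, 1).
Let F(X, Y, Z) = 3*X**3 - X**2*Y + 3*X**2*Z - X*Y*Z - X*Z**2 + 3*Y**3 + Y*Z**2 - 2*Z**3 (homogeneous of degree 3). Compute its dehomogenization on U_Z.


f(x, y) = 3*x**3 - x**2*y + 3*x**2 - x*y - x + 3*y**3 + y - 2

On U_Z we set Z = 1. Each monomial c·X^i·Y^j·Z^k in F becomes c·x^i·y^j·1^k = c·x^i·y^j.
Substituting Z = 1: F(X, Y, 1) = 3*x**3 - x**2*y + 3*x**2 - x*y - x + 3*y**3 + y - 2.
Note: deg(f) ≤ deg(F) = 3; strict inequality happens when F is divisible by Z (lost terms).


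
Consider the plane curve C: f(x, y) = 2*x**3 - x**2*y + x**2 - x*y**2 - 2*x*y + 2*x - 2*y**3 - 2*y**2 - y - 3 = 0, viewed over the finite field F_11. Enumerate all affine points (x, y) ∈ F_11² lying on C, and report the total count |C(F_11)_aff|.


Affine F_11-points: {(0, 5), (2, 5), (2, 7), (2, 8), (3, 0), (4, 6), (6, 1), (7, 1), (7, 10), (9, 1)}; count = 10.

For each of the 121 pairs (x, y) ∈ F_11², evaluate f(x, y) mod 11. Record the zeros.
  x = 0: [0↦8, 1↦3, 2↦4, 3↦10, 4↦9, 5↦0, 6↦4, 7↦9, 8↦3, 9↦7, 10↦9]  zeros at y ∈ {5}
  x = 1: [0↦2, 1↦4, 2↦10, 3↦8, 4↦8, 5↦9, 6↦10, 7↦10, 8↦8, 9↦3, 10↦5]  zeros at y ∈ ∅
  x = 2: [0↦10, 1↦6, 2↦4, 3↦3, 4↦2, 5↦0, 6↦7, 7↦0, 8↦0, 9↦6, 10↦6]  zeros at y ∈ {5, 7, 8}
  x = 3: [0↦0, 1↦10, 2↦9, 3↦7, 4↦3, 5↦7, 6↦7, 7↦2, 8↦2, 9↦6, 10↦2]  zeros at y ∈ {0}
  x = 4: [0↦6, 1↦6, 2↦4, 3↦10, 4↦1, 5↦9, 6↦0, 7↦6, 8↦4, 9↦4, 10↦5]  zeros at y ∈ {6}
  x = 5: [0↦7, 1↦6, 2↦1, 3↦2, 4↦8, 5↦7, 6↦9, 7↦2, 8↦7, 9↦1, 10↦5]  zeros at y ∈ ∅
  x = 6: [0↦4, 1↦0, 2↦1, 3↦6, 4↦3, 5↦2, 6↦2, 7↦2, 8↦1, 9↦9, 10↦3]  zeros at y ∈ {1}
  x = 7: [0↦9, 1↦0, 2↦5, 3↦1, 4↦9, 5↦6, 6↦2, 7↦7, 8↦9, 9↦7, 10↦0]  zeros at y ∈ {1, 10}
  x = 8: [0↦1, 1↦7, 2↦3, 3↦10, 4↦5, 5↦9, 6↦10, 7↦7, 8↦10, 9↦7, 10↦8]  zeros at y ∈ ∅
  x = 9: [0↦3, 1↦0, 2↦7, 3↦1, 4↦3, 5↦1, 6↦5, 7↦3, 8↦5, 9↦10, 10↦6]  zeros at y ∈ {1}
  x = 10: [0↦5, 1↦2, 2↦7, 3↦8, 4↦4, 5↦5, 6↦10, 7↦7, 8↦6, 9↦6, 10↦6]  zeros at y ∈ ∅
Collecting zeros: affine points = {(0, 5), (2, 5), (2, 7), (2, 8), (3, 0), (4, 6), (6, 1), (7, 1), (7, 10), (9, 1)}.
Total count |C(F_11)_aff| = 10.


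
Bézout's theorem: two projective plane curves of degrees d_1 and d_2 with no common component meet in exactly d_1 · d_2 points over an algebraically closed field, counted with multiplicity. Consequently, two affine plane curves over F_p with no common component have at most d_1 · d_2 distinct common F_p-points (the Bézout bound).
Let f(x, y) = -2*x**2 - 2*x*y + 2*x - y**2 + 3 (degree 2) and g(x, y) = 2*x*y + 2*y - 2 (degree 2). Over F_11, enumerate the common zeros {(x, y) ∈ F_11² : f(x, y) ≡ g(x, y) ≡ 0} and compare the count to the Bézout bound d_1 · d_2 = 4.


Common zeros: {(2, 4)}; count = 1; Bézout bound = 4.

deg(f) = 2, deg(g) = 2, so Bézout bound = 4.
Scan x ∈ F_11. For each x, list the y ∈ F_11 with f(x, y) ≡ 0 and those with g(x, y) ≡ 0 (mod 11); the common zeros in that column are the intersection.
  x = 0: f ≡ 0 at y ∈ {5, 6}; g ≡ 0 at y ∈ {1}; common: ∅.
  x = 1: f ≡ 0 at y ∈ {1, 8}; g ≡ 0 at y ∈ {6}; common: ∅.
  x = 2: f ≡ 0 at y ∈ {3, 4}; g ≡ 0 at y ∈ {4}; common: {4}.
  x = 3: f ≡ 0 at y ∈ {8}; g ≡ 0 at y ∈ {3}; common: ∅.
  x = 4: f ≡ 0 at y ∈ ∅; g ≡ 0 at y ∈ {9}; common: ∅.
  x = 5: f ≡ 0 at y ∈ ∅; g ≡ 0 at y ∈ {2}; common: ∅.
  x = 6: f ≡ 0 at y ∈ {4, 6}; g ≡ 0 at y ∈ {8}; common: ∅.
  x = 7: f ≡ 0 at y ∈ {3, 5}; g ≡ 0 at y ∈ {7}; common: ∅.
  x = 8: f ≡ 0 at y ∈ ∅; g ≡ 0 at y ∈ {5}; common: ∅.
  x = 9: f ≡ 0 at y ∈ ∅; g ≡ 0 at y ∈ {10}; common: ∅.
  x = 10: f ≡ 0 at y ∈ {1}; g ≡ 0 at y ∈ ∅; common: ∅.
Collecting: common zeros = {(2, 4)}, so the count is 1.
Comparison with the Bézout bound: 1 ≤ 4 = deg(f)·deg(g), as expected for curves with no common component (the affine F_11-count falls short of the bound because intersections may lie at infinity, over extension fields, or carry multiplicity).


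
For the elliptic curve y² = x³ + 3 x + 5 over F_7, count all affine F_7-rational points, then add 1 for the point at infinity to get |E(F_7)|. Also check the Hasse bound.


Affine points = {(1, 3), (1, 4), (4, 2), (4, 5), (6, 1), (6, 6)}; affine count = 6; |E(F_7)| = 7.

Discriminant check: Δ ∝ 4a³ + 27b² = 4·3³ + 27·5² = 4·27 + 27·25 ≡ 6 (mod 7). Nonzero ⇒ E is nonsingular.
For each x ∈ F_7, compute rhs = x³ + 3·x + 5 mod 7, then count y ∈ F_7 with y² ≡ rhs.
  x = 0: rhs = 5, matching y values: none (0 points).
  x = 1: rhs = 2, matching y values: 3, 4 (2 points).
  x = 2: rhs = 5, matching y values: none (0 points).
  x = 3: rhs = 6, matching y values: none (0 points).
  x = 4: rhs = 4, matching y values: 2, 5 (2 points).
  x = 5: rhs = 5, matching y values: none (0 points).
  x = 6: rhs = 1, matching y values: 1, 6 (2 points).
Total affine count: 6.
Full point count |E(F_7)| = 6 + 1 = 7.
Hasse bound: |7 − (7+1)| = |-1| = 1 ≤ 2√7 ≈ 5.2915 ✓.


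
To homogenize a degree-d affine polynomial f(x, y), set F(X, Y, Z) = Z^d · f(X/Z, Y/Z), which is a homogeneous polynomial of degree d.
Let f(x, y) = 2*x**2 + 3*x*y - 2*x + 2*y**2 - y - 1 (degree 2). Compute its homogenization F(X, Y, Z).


F(X, Y, Z) = 2*X**2 + 3*X*Y - 2*X*Z + 2*Y**2 - Y*Z - Z**2

deg(f) = 2.
Substitute x = X/Z, y = Y/Z into f, then multiply by Z^2.
  monomial 2·x^2·y^0 ↦ 2·X^2·Y^0·Z^0.
  monomial 3·x^1·y^1 ↦ 3·X^1·Y^1·Z^0.
  monomial -2·x^1·y^0 ↦ -2·X^1·Y^0·Z^1.
  monomial 2·x^0·y^2 ↦ 2·X^0·Y^2·Z^0.
  monomial -1·x^0·y^1 ↦ -1·X^0·Y^1·Z^1.
  monomial -1·x^0·y^0 ↦ -1·X^0·Y^0·Z^2.
Collecting: F(X, Y, Z) = 2*X**2 + 3*X*Y - 2*X*Z + 2*Y**2 - Y*Z - Z**2.


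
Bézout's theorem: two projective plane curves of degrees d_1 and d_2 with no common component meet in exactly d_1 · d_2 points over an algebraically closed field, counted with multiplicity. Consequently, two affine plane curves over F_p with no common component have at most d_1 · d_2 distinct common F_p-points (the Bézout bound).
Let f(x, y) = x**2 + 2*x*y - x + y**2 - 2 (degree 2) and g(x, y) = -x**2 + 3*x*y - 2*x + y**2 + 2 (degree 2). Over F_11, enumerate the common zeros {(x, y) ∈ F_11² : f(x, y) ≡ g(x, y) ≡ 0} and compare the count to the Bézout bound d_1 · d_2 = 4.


Common zeros: ∅; count = 0; Bézout bound = 4.

deg(f) = 2, deg(g) = 2, so Bézout bound = 4.
Scan x ∈ F_11. For each x, list the y ∈ F_11 with f(x, y) ≡ 0 and those with g(x, y) ≡ 0 (mod 11); the common zeros in that column are the intersection.
  x = 0: f ≡ 0 at y ∈ ∅; g ≡ 0 at y ∈ {3, 8}; common: ∅.
  x = 1: f ≡ 0 at y ∈ {4, 5}; g ≡ 0 at y ∈ ∅; common: ∅.
  x = 2: f ≡ 0 at y ∈ {0, 7}; g ≡ 0 at y ∈ {6, 10}; common: ∅.
  x = 3: f ≡ 0 at y ∈ {1, 4}; g ≡ 0 at y ∈ {6, 7}; common: ∅.
  x = 4: f ≡ 0 at y ∈ ∅; g ≡ 0 at y ∈ {0, 10}; common: ∅.
  x = 5: f ≡ 0 at y ∈ ∅; g ≡ 0 at y ∈ {0, 7}; common: ∅.
  x = 6: f ≡ 0 at y ∈ ∅; g ≡ 0 at y ∈ ∅; common: ∅.
  x = 7: f ≡ 0 at y ∈ {1, 7}; g ≡ 0 at y ∈ {3, 9}; common: ∅.
  x = 8: f ≡ 0 at y ∈ ∅; g ≡ 0 at y ∈ ∅; common: ∅.
  x = 9: f ≡ 0 at y ∈ {2}; g ≡ 0 at y ∈ ∅; common: ∅.
  x = 10: f ≡ 0 at y ∈ {0, 2}; g ≡ 0 at y ∈ ∅; common: ∅.
Collecting: common zeros = ∅, so the count is 0.
Comparison with the Bézout bound: 0 ≤ 4 = deg(f)·deg(g), as expected for curves with no common component (the affine F_11-count falls short of the bound because intersections may lie at infinity, over extension fields, or carry multiplicity).


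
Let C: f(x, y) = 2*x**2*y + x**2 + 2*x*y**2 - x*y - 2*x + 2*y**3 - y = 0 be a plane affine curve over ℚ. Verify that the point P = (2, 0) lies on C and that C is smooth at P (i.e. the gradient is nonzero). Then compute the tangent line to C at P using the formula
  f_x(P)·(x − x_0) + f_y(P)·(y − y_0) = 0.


Tangent line at P: 2*x + 5*y - 4 = 0.

Step 1: f(2, 0) = 0, so P lies on C.
Step 2: partial derivatives
  f_x(x, y) = 4*x*y + 2*x + 2*y**2 - y - 2, f_y(x, y) = 2*x**2 + 4*x*y - x + 6*y**2 - 1.
  f_x(P) = 2, f_y(P) = 5 (gradient nonzero, so P is smooth).
Step 3: tangent line at P: 2·(x − 2) + 5·(y − 0) = 0.
Expanding: 2*x + 5*y - 4 = 0.


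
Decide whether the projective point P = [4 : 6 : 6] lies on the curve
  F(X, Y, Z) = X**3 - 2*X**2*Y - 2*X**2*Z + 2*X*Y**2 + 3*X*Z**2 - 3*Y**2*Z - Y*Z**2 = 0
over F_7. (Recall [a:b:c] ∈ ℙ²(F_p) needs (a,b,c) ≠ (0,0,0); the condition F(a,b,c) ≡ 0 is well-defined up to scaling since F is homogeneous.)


F(4,6,6) ≡ 5 (mod 7); P is NOT on the curve.

Evaluate F(4, 6, 6) term-by-term (mod 7).
  X**3 ↦ 1·64·1·1 = 64
  -2*X**2*Y ↦ -2·16·6·1 = -192
  -2*X**2*Z ↦ -2·16·1·6 = -192
  2*X*Y**2 ↦ 2·4·36·1 = 288
  3*X*Z**2 ↦ 3·4·1·36 = 432
  -3*Y**2*Z ↦ -3·1·36·6 = -648
  -Y*Z**2 ↦ -1·1·6·36 = -216
Sum: F(4, 6, 6) = (64) + (-192) + (-192) + (288) + (432) + (-648) + (-216) = -464.
Reducing mod 7: -464 ≡ 5 (mod 7).
Since F(a, b, c) ≡ 5 ≠ 0 (mod 7), P does NOT lie on the curve.


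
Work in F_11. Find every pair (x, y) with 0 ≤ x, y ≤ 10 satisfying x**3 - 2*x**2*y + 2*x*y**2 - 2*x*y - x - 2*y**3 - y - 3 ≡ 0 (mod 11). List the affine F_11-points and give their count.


Affine F_11-points: {(0, 10), (2, 6), (2, 8), (2, 10), (3, 1), (4, 1), (4, 5), (4, 9), (5, 7), (6, 1), (7, 3), (7, 5), (7, 10), (10, 5)}; count = 14.

For each of the 121 pairs (x, y) ∈ F_11², evaluate f(x, y) mod 11. Record the zeros.
  x = 0: [0↦8, 1↦5, 2↦1, 3↦6, 4↦8, 5↦6, 6↦10, 7↦8, 8↦10, 9↦4, 10↦0]  zeros at y ∈ {10}
  x = 1: [0↦8, 1↦3, 2↦1, 3↦1, 4↦2, 5↦3, 6↦3, 7↦1, 8↦7, 9↦9, 10↦6]  zeros at y ∈ ∅
  x = 2: [0↦3, 1↦3, 2↦10, 3↦1, 4↦8, 5↦8, 6↦0, 7↦5, 8↦0, 9↦6, 10↦0]  zeros at y ∈ {6, 8, 10}
  x = 3: [0↦10, 1↦0, 2↦1, 3↦1, 4↦10, 5↦5, 6↦7, 7↦4, 8↦6, 9↦1, 10↦10]  zeros at y ∈ {1}
  x = 4: [0↦2, 1↦0, 2↦2, 3↦7, 4↦3, 5↦0, 6↦8, 7↦4, 8↦9, 9↦0, 10↦9]  zeros at y ∈ {1, 5, 9}
  x = 5: [0↦7, 1↦9, 2↦8, 3↦3, 4↦4, 5↦10, 6↦9, 7↦0, 8↦4, 9↦9, 10↦3]  zeros at y ∈ {7}
  x = 6: [0↦9, 1↦0, 2↦3, 3↦6, 4↦8, 5↦8, 6↦5, 7↦9, 8↦8, 9↦1, 10↦9]  zeros at y ∈ {1}
  x = 7: [0↦3, 1↦1, 2↦4, 3↦0, 4↦10, 5↦0, 6↦2, 7↦4, 8↦5, 9↦4, 10↦0]  zeros at y ∈ {3, 5, 10}
  x = 8: [0↦6, 1↦7, 2↦6, 3↦2, 4↦5, 5↦3, 6↦6, 7↦2, 8↦1, 9↦2, 10↦4]  zeros at y ∈ ∅
  x = 9: [0↦2, 1↦2, 2↦4, 3↦7, 4↦10, 5↦1, 6↦1, 7↦9, 8↦2, 9↦1, 10↦5]  zeros at y ∈ ∅
  x = 10: [0↦8, 1↦3, 2↦4, 3↦10, 4↦9, 5↦0, 6↦4, 7↦9, 8↦3, 9↦7, 10↦9]  zeros at y ∈ {5}
Collecting zeros: affine points = {(0, 10), (2, 6), (2, 8), (2, 10), (3, 1), (4, 1), (4, 5), (4, 9), (5, 7), (6, 1), (7, 3), (7, 5), (7, 10), (10, 5)}.
Total count |C(F_11)_aff| = 14.


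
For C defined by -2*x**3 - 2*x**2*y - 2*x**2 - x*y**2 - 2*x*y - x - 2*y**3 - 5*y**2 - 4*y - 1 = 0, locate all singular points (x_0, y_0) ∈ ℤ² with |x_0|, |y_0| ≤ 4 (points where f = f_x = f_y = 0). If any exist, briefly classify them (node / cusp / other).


Singular points: {(0, -1)}; classification: cusp.

Compute partial derivatives:
  f_x = -6*x**2 - 4*x*y - 4*x - y**2 - 2*y - 1.
  f_y = -2*x**2 - 2*x*y - 2*x - 6*y**2 - 10*y - 4.
Scan x_0 ∈ {−4, ..., 4}. For each x_0, f_y(x_0, y) is a polynomial in y; find its integer roots y ∈ {−4, ..., 4}, then test f_x and f at those candidates.
  x = -4: f_y(-4, y) = -6*y**2 - 2*y - 28; no integer root y with |y| ≤ 4.
  x = -3: f_y(-3, y) = -6*y**2 - 4*y - 16; no integer root y with |y| ≤ 4.
  x = -2: f_y(-2, y) = -6*y**2 - 6*y - 8; no integer root y with |y| ≤ 4.
  x = -1: f_y(-1, y) = -6*y**2 - 8*y - 4; no integer root y with |y| ≤ 4.
  x = 0: f_y(0, y) = -6*y**2 - 10*y - 4; vanishes at y ∈ {-1}. (0, -1): f_x = 0, f = 0 — SINGULAR.
  x = 1: f_y(1, y) = -6*y**2 - 12*y - 8; no integer root y with |y| ≤ 4.
  x = 2: f_y(2, y) = -6*y**2 - 14*y - 16; no integer root y with |y| ≤ 4.
  x = 3: f_y(3, y) = -6*y**2 - 16*y - 28; no integer root y with |y| ≤ 4.
  x = 4: f_y(4, y) = -6*y**2 - 18*y - 44; no integer root y with |y| ≤ 4.
Only singular point on the grid: (0, -1).
Classify: substitute x = 0 + u, y = -1 + v and expand: f = -2*u**3 - 2*u**2*v - u*v**2 - 2*v**3 + v**2.
No constant or linear terms (consistent with a singular point). Quadratic part: v**2. Cubic part: -2*u**3 - 2*u**2*v - u*v**2 - 2*v**3.
The quadratic part v**2 is a perfect square, so there is a single (double) tangent line v = 0, i.e. y = -1. Restricting the cubic part to that line (v = 0) leaves -2*u**3 ≠ 0, so f is not divisible by v and the branch is v² ≈ 2*u**3 to lowest order — this is a cusp.
Classification: cusp.


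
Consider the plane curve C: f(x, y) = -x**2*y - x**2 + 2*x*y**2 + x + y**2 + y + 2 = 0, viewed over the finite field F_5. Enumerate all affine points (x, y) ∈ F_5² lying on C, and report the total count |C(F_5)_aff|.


Affine F_5-points: {(1, 1), (1, 4), (2, 0), (3, 1), (3, 3), (4, 0)}; count = 6.

For each of the 25 pairs (x, y) ∈ F_5², evaluate f(x, y) mod 5. Record the zeros.
  x = 0: [0↦2, 1↦4, 2↦3, 3↦4, 4↦2]  zeros at y ∈ ∅
  x = 1: [0↦2, 1↦0, 2↦4, 3↦4, 4↦0]  zeros at y ∈ {1, 4}
  x = 2: [0↦0, 1↦2, 2↦4, 3↦1, 4↦3]  zeros at y ∈ {0}
  x = 3: [0↦1, 1↦0, 2↦3, 3↦0, 4↦1]  zeros at y ∈ {1, 3}
  x = 4: [0↦0, 1↦4, 2↦1, 3↦1, 4↦4]  zeros at y ∈ {0}
Collecting zeros: affine points = {(1, 1), (1, 4), (2, 0), (3, 1), (3, 3), (4, 0)}.
Total count |C(F_5)_aff| = 6.


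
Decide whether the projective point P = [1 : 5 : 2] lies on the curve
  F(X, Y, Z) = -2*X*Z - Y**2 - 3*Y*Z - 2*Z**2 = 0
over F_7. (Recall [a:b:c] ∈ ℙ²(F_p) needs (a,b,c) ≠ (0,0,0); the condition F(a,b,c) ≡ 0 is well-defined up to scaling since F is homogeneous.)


F(1,5,2) ≡ 3 (mod 7); P is NOT on the curve.

Evaluate F(1, 5, 2) term-by-term (mod 7).
  -2*X*Z ↦ -2·1·1·2 = -4
  -Y**2 ↦ -1·1·25·1 = -25
  -3*Y*Z ↦ -3·1·5·2 = -30
  -2*Z**2 ↦ -2·1·1·4 = -8
Sum: F(1, 5, 2) = (-4) + (-25) + (-30) + (-8) = -67.
Reducing mod 7: -67 ≡ 3 (mod 7).
Since F(a, b, c) ≡ 3 ≠ 0 (mod 7), P does NOT lie on the curve.


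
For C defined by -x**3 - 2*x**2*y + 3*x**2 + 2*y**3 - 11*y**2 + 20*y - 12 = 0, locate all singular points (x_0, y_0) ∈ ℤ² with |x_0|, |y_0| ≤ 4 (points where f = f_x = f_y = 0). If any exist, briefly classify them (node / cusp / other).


Singular points: {(0, 2)}; classification: node.

Compute partial derivatives:
  f_x = -3*x**2 - 4*x*y + 6*x.
  f_y = -2*x**2 + 6*y**2 - 22*y + 20.
Scan x_0 ∈ {−4, ..., 4}. For each x_0, f_y(x_0, y) is a polynomial in y; find its integer roots y ∈ {−4, ..., 4}, then test f_x and f at those candidates.
  x = -4: f_y(-4, y) = 6*y**2 - 22*y - 12; no integer root y with |y| ≤ 4.
  x = -3: f_y(-3, y) = 6*y**2 - 22*y + 2; no integer root y with |y| ≤ 4.
  x = -2: f_y(-2, y) = 6*y**2 - 22*y + 12; vanishes at y ∈ {3}. (-2, 3): f_x = 0 but f = -1 ≠ 0.
  x = -1: f_y(-1, y) = 6*y**2 - 22*y + 18; no integer root y with |y| ≤ 4.
  x = 0: f_y(0, y) = 6*y**2 - 22*y + 20; vanishes at y ∈ {2}. (0, 2): f_x = 0, f = 0 — SINGULAR.
  x = 1: f_y(1, y) = 6*y**2 - 22*y + 18; no integer root y with |y| ≤ 4.
  x = 2: f_y(2, y) = 6*y**2 - 22*y + 12; vanishes at y ∈ {3}. (2, 3): f_x = -24 ≠ 0.
  x = 3: f_y(3, y) = 6*y**2 - 22*y + 2; no integer root y with |y| ≤ 4.
  x = 4: f_y(4, y) = 6*y**2 - 22*y - 12; no integer root y with |y| ≤ 4.
Only singular point on the grid: (0, 2).
Classify: substitute x = 0 + u, y = 2 + v and expand: f = -u**3 - 2*u**2*v - u**2 + 2*v**3 + v**2.
No constant or linear terms (consistent with a singular point). Quadratic part: -u**2 + v**2. Cubic part: -u**3 - 2*u**2*v + 2*v**3.
The quadratic part v**2 - u**2 = (v − u)(v + u) splits into two distinct linear factors, so there are two distinct tangent lines y − 2 = ±(x − 0) — this is a node (ordinary double point).
Classification: node.


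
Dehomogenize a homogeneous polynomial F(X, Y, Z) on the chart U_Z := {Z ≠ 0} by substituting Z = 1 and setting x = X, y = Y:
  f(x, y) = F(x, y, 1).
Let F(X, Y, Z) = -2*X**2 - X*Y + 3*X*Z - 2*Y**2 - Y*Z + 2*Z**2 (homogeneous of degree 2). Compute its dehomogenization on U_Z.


f(x, y) = -2*x**2 - x*y + 3*x - 2*y**2 - y + 2

On U_Z we set Z = 1. Each monomial c·X^i·Y^j·Z^k in F becomes c·x^i·y^j·1^k = c·x^i·y^j.
Substituting Z = 1: F(X, Y, 1) = -2*x**2 - x*y + 3*x - 2*y**2 - y + 2.
Note: deg(f) ≤ deg(F) = 2; strict inequality happens when F is divisible by Z (lost terms).


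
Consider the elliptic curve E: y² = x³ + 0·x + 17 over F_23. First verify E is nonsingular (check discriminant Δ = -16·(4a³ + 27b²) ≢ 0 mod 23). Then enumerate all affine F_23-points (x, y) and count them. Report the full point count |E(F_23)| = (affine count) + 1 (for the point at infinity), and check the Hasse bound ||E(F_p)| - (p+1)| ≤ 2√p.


Affine points = {(1, 8), (1, 15), (2, 5), (2, 18), (4, 9), (4, 14), (5, 2), (5, 21), (6, 7), (6, 16), (8, 0), (13, 11), (13, 12), (14, 1), (14, 22), (17, 10), (17, 13), (20, 6), (20, 17), (21, 3), (21, 20), (22, 4), (22, 19)}; affine count = 23; |E(F_23)| = 24.

Discriminant check: Δ ∝ 4a³ + 27b² = 4·0³ + 27·17² = 4·0 + 27·289 ≡ 6 (mod 23). Nonzero ⇒ E is nonsingular.
For each x ∈ F_23, compute rhs = x³ + 0·x + 17 mod 23, then count y ∈ F_23 with y² ≡ rhs.
  x = 0: rhs = 17, matching y values: none (0 points).
  x = 1: rhs = 18, matching y values: 8, 15 (2 points).
  x = 2: rhs = 2, matching y values: 5, 18 (2 points).
  x = 3: rhs = 21, matching y values: none (0 points).
  x = 4: rhs = 12, matching y values: 9, 14 (2 points).
  x = 5: rhs = 4, matching y values: 2, 21 (2 points).
  x = 6: rhs = 3, matching y values: 7, 16 (2 points).
  x = 7: rhs = 15, matching y values: none (0 points).
  x = 8: rhs = 0, matching y values: 0 (1 points).
  x = 9: rhs = 10, matching y values: none (0 points).
  x = 10: rhs = 5, matching y values: none (0 points).
  x = 11: rhs = 14, matching y values: none (0 points).
  x = 12: rhs = 20, matching y values: none (0 points).
  x = 13: rhs = 6, matching y values: 11, 12 (2 points).
  x = 14: rhs = 1, matching y values: 1, 22 (2 points).
  x = 15: rhs = 11, matching y values: none (0 points).
  x = 16: rhs = 19, matching y values: none (0 points).
  x = 17: rhs = 8, matching y values: 10, 13 (2 points).
  x = 18: rhs = 7, matching y values: none (0 points).
  x = 19: rhs = 22, matching y values: none (0 points).
  x = 20: rhs = 13, matching y values: 6, 17 (2 points).
  x = 21: rhs = 9, matching y values: 3, 20 (2 points).
  x = 22: rhs = 16, matching y values: 4, 19 (2 points).
Total affine count: 23.
Full point count |E(F_23)| = 23 + 1 = 24.
Hasse bound: |24 − (23+1)| = |0| = 0 ≤ 2√23 ≈ 9.5917 ✓.


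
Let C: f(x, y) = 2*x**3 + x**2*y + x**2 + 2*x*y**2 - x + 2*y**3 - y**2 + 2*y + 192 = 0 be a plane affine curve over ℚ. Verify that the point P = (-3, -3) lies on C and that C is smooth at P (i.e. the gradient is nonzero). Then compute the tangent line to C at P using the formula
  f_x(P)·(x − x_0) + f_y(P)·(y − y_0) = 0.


Tangent line at P: 83*x + 107*y + 570 = 0.

Step 1: f(-3, -3) = 0, so P lies on C.
Step 2: partial derivatives
  f_x(x, y) = 6*x**2 + 2*x*y + 2*x + 2*y**2 - 1, f_y(x, y) = x**2 + 4*x*y + 6*y**2 - 2*y + 2.
  f_x(P) = 83, f_y(P) = 107 (gradient nonzero, so P is smooth).
Step 3: tangent line at P: 83·(x − -3) + 107·(y − -3) = 0.
Expanding: 83*x + 107*y + 570 = 0.


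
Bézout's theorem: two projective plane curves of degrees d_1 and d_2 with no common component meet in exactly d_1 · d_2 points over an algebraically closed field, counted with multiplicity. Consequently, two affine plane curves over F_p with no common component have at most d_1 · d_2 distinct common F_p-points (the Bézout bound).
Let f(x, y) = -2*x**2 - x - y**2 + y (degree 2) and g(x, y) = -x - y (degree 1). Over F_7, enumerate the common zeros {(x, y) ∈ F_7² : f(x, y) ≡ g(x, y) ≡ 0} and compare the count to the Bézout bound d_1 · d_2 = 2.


Common zeros: {(0, 0), (4, 3)}; count = 2; Bézout bound = 2.

deg(f) = 2, deg(g) = 1, so Bézout bound = 2.
Scan x ∈ F_7. For each x, list the y ∈ F_7 with f(x, y) ≡ 0 and those with g(x, y) ≡ 0 (mod 7); the common zeros in that column are the intersection.
  x = 0: f ≡ 0 at y ∈ {0, 1}; g ≡ 0 at y ∈ {0}; common: {0}.
  x = 1: f ≡ 0 at y ∈ ∅; g ≡ 0 at y ∈ {6}; common: ∅.
  x = 2: f ≡ 0 at y ∈ ∅; g ≡ 0 at y ∈ {5}; common: ∅.
  x = 3: f ≡ 0 at y ∈ {0, 1}; g ≡ 0 at y ∈ {4}; common: ∅.
  x = 4: f ≡ 0 at y ∈ {3, 5}; g ≡ 0 at y ∈ {3}; common: {3}.
  x = 5: f ≡ 0 at y ∈ ∅; g ≡ 0 at y ∈ {2}; common: ∅.
  x = 6: f ≡ 0 at y ∈ {3, 5}; g ≡ 0 at y ∈ {1}; common: ∅.
Collecting: common zeros = {(0, 0), (4, 3)}, so the count is 2.
Comparison with the Bézout bound: 2 ≤ 2 = deg(f)·deg(g), as expected for curves with no common component (the bound is attained).


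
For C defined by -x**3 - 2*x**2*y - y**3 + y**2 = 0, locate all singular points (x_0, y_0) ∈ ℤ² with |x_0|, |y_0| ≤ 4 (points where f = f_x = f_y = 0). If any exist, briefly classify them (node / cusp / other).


Singular points: {(0, 0)}; classification: cusp.

Compute partial derivatives:
  f_x = -3*x**2 - 4*x*y.
  f_y = -2*x**2 - 3*y**2 + 2*y.
Scan x_0 ∈ {−4, ..., 4}. For each x_0, f_y(x_0, y) is a polynomial in y; find its integer roots y ∈ {−4, ..., 4}, then test f_x and f at those candidates.
  x = -4: f_y(-4, y) = -3*y**2 + 2*y - 32; no integer root y with |y| ≤ 4.
  x = -3: f_y(-3, y) = -3*y**2 + 2*y - 18; no integer root y with |y| ≤ 4.
  x = -2: f_y(-2, y) = -3*y**2 + 2*y - 8; no integer root y with |y| ≤ 4.
  x = -1: f_y(-1, y) = -3*y**2 + 2*y - 2; no integer root y with |y| ≤ 4.
  x = 0: f_y(0, y) = -3*y**2 + 2*y; vanishes at y ∈ {0}. (0, 0): f_x = 0, f = 0 — SINGULAR.
  x = 1: f_y(1, y) = -3*y**2 + 2*y - 2; no integer root y with |y| ≤ 4.
  x = 2: f_y(2, y) = -3*y**2 + 2*y - 8; no integer root y with |y| ≤ 4.
  x = 3: f_y(3, y) = -3*y**2 + 2*y - 18; no integer root y with |y| ≤ 4.
  x = 4: f_y(4, y) = -3*y**2 + 2*y - 32; no integer root y with |y| ≤ 4.
Only singular point on the grid: (0, 0).
Classify: substitute x = 0 + u, y = 0 + v and expand: f = -u**3 - 2*u**2*v - v**3 + v**2.
No constant or linear terms (consistent with a singular point). Quadratic part: v**2. Cubic part: -u**3 - 2*u**2*v - v**3.
The quadratic part v**2 is a perfect square, so there is a single (double) tangent line v = 0, i.e. y = 0. Restricting the cubic part to that line (v = 0) leaves -u**3 ≠ 0, so f is not divisible by v and the branch is v² ≈ u**3 to lowest order — this is a cusp.
Classification: cusp.


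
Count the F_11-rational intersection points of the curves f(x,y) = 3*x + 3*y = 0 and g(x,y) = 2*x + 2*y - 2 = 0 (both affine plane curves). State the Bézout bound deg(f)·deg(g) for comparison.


Common zeros: ∅; count = 0; Bézout bound = 1.

deg(f) = 1, deg(g) = 1, so Bézout bound = 1.
Scan x ∈ F_11. For each x, list the y ∈ F_11 with f(x, y) ≡ 0 and those with g(x, y) ≡ 0 (mod 11); the common zeros in that column are the intersection.
  x = 0: f ≡ 0 at y ∈ {0}; g ≡ 0 at y ∈ {1}; common: ∅.
  x = 1: f ≡ 0 at y ∈ {10}; g ≡ 0 at y ∈ {0}; common: ∅.
  x = 2: f ≡ 0 at y ∈ {9}; g ≡ 0 at y ∈ {10}; common: ∅.
  x = 3: f ≡ 0 at y ∈ {8}; g ≡ 0 at y ∈ {9}; common: ∅.
  x = 4: f ≡ 0 at y ∈ {7}; g ≡ 0 at y ∈ {8}; common: ∅.
  x = 5: f ≡ 0 at y ∈ {6}; g ≡ 0 at y ∈ {7}; common: ∅.
  x = 6: f ≡ 0 at y ∈ {5}; g ≡ 0 at y ∈ {6}; common: ∅.
  x = 7: f ≡ 0 at y ∈ {4}; g ≡ 0 at y ∈ {5}; common: ∅.
  x = 8: f ≡ 0 at y ∈ {3}; g ≡ 0 at y ∈ {4}; common: ∅.
  x = 9: f ≡ 0 at y ∈ {2}; g ≡ 0 at y ∈ {3}; common: ∅.
  x = 10: f ≡ 0 at y ∈ {1}; g ≡ 0 at y ∈ {2}; common: ∅.
Collecting: common zeros = ∅, so the count is 0.
Comparison with the Bézout bound: 0 ≤ 1 = deg(f)·deg(g), as expected for curves with no common component (the affine F_11-count falls short of the bound because intersections may lie at infinity, over extension fields, or carry multiplicity).


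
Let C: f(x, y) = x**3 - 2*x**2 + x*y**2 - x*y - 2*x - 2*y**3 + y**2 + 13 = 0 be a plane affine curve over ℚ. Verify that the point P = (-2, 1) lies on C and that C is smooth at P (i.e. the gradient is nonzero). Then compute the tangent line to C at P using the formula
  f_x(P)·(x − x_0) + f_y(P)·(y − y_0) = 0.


Tangent line at P: 18*x - 6*y + 42 = 0.

Step 1: f(-2, 1) = 0, so P lies on C.
Step 2: partial derivatives
  f_x(x, y) = 3*x**2 - 4*x + y**2 - y - 2, f_y(x, y) = 2*x*y - x - 6*y**2 + 2*y.
  f_x(P) = 18, f_y(P) = -6 (gradient nonzero, so P is smooth).
Step 3: tangent line at P: 18·(x − -2) + -6·(y − 1) = 0.
Expanding: 18*x - 6*y + 42 = 0.


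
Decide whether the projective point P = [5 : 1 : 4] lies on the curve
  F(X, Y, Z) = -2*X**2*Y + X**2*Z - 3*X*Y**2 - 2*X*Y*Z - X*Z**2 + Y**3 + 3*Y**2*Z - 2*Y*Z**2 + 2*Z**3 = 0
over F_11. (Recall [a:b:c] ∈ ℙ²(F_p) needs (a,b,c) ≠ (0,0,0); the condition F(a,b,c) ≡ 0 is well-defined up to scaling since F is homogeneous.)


F(5,1,4) ≡ 2 (mod 11); P is NOT on the curve.

Evaluate F(5, 1, 4) term-by-term (mod 11).
  -2*X**2*Y ↦ -2·25·1·1 = -50
  X**2*Z ↦ 1·25·1·4 = 100
  -3*X*Y**2 ↦ -3·5·1·1 = -15
  -2*X*Y*Z ↦ -2·5·1·4 = -40
  -X*Z**2 ↦ -1·5·1·16 = -80
  Y**3 ↦ 1·1·1·1 = 1
  3*Y**2*Z ↦ 3·1·1·4 = 12
  -2*Y*Z**2 ↦ -2·1·1·16 = -32
  2*Z**3 ↦ 2·1·1·64 = 128
Sum: F(5, 1, 4) = (-50) + (100) + (-15) + (-40) + (-80) + (1) + (12) + (-32) + (128) = 24.
Reducing mod 11: 24 ≡ 2 (mod 11).
Since F(a, b, c) ≡ 2 ≠ 0 (mod 11), P does NOT lie on the curve.


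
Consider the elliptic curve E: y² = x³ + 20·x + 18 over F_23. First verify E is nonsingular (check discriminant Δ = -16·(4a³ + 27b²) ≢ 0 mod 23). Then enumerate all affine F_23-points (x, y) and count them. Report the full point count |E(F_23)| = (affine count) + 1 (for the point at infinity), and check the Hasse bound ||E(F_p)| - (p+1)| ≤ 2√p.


Affine points = {(0, 8), (0, 15), (1, 4), (1, 19), (3, 6), (3, 17), (4, 1), (4, 22), (5, 6), (5, 17), (6, 3), (6, 20), (7, 8), (7, 15), (8, 0), (12, 10), (12, 13), (14, 11), (14, 12), (15, 6), (15, 17), (16, 8), (16, 15), (17, 2), (17, 21), (18, 0), (19, 9), (19, 14), (20, 0), (21, 4), (21, 19)}; affine count = 31; |E(F_23)| = 32.

Discriminant check: Δ ∝ 4a³ + 27b² = 4·20³ + 27·18² = 4·8000 + 27·324 ≡ 15 (mod 23). Nonzero ⇒ E is nonsingular.
For each x ∈ F_23, compute rhs = x³ + 20·x + 18 mod 23, then count y ∈ F_23 with y² ≡ rhs.
  x = 0: rhs = 18, matching y values: 8, 15 (2 points).
  x = 1: rhs = 16, matching y values: 4, 19 (2 points).
  x = 2: rhs = 20, matching y values: none (0 points).
  x = 3: rhs = 13, matching y values: 6, 17 (2 points).
  x = 4: rhs = 1, matching y values: 1, 22 (2 points).
  x = 5: rhs = 13, matching y values: 6, 17 (2 points).
  x = 6: rhs = 9, matching y values: 3, 20 (2 points).
  x = 7: rhs = 18, matching y values: 8, 15 (2 points).
  x = 8: rhs = 0, matching y values: 0 (1 points).
  x = 9: rhs = 7, matching y values: none (0 points).
  x = 10: rhs = 22, matching y values: none (0 points).
  x = 11: rhs = 5, matching y values: none (0 points).
  x = 12: rhs = 8, matching y values: 10, 13 (2 points).
  x = 13: rhs = 14, matching y values: none (0 points).
  x = 14: rhs = 6, matching y values: 11, 12 (2 points).
  x = 15: rhs = 13, matching y values: 6, 17 (2 points).
  x = 16: rhs = 18, matching y values: 8, 15 (2 points).
  x = 17: rhs = 4, matching y values: 2, 21 (2 points).
  x = 18: rhs = 0, matching y values: 0 (1 points).
  x = 19: rhs = 12, matching y values: 9, 14 (2 points).
  x = 20: rhs = 0, matching y values: 0 (1 points).
  x = 21: rhs = 16, matching y values: 4, 19 (2 points).
  x = 22: rhs = 20, matching y values: none (0 points).
Total affine count: 31.
Full point count |E(F_23)| = 31 + 1 = 32.
Hasse bound: |32 − (23+1)| = |8| = 8 ≤ 2√23 ≈ 9.5917 ✓.
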